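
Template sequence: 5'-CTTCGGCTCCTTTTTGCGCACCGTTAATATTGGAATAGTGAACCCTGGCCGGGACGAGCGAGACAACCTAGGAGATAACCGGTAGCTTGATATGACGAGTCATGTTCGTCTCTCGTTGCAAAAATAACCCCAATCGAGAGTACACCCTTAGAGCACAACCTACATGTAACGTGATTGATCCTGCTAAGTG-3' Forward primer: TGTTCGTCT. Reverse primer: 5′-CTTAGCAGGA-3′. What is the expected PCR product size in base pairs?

86 bp

Scanning the template, TGTTCGTCT occurs at positions 103–111; this primer anneals to the bottom strand there with its 3' end pointing downstream.
Reverse complement of the reverse primer: TCCTGCTAAG. This occurs on the top strand at positions 179–188.
Product length = (reverse-primer end) − (forward-primer start) + 1 = 188 − 103 + 1 = 86 bp.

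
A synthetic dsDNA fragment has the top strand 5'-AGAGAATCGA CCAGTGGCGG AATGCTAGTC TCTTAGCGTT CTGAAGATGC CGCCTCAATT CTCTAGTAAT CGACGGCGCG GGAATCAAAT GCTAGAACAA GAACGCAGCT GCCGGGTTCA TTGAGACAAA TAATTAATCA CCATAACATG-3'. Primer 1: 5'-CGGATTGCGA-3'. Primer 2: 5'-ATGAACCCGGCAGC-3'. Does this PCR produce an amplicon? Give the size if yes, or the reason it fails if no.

Primer 1 (CGGATTGCGA) does not match the top strand, and its reverse complement TCGCAATCCG does not match either.
With no annealing site for primer 1, no amplification occurs.

No product — primer 1 has no binding site in the template.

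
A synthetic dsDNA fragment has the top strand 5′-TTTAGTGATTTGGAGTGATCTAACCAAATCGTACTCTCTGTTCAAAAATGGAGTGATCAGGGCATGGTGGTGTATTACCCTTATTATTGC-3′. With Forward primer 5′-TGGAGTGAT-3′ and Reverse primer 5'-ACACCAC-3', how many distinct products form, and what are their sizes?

The forward primer TGGAGTGAT matches the top strand at positions 11–19, 49–57.
The reverse primer's reverse complement is GTGGTGT, matching at positions 67–73.
Each forward site pairs with the reverse site to give a product ending at position 73: sizes 63, 25 bp.

Two products: 63 bp, 25 bp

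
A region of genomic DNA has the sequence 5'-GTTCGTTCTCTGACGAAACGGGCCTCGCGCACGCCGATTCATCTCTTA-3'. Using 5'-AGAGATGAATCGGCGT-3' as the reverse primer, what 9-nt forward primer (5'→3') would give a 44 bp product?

The reverse primer's reverse complement ACGCCGATTCATCTCT matches the template at positions 31–46, so the product ends at position 46.
A 44 bp product then starts at position 46 − 44 + 1 = 3.
The forward primer is identical to the top strand there: TCGTTCTCT.

5'-TCGTTCTCT-3'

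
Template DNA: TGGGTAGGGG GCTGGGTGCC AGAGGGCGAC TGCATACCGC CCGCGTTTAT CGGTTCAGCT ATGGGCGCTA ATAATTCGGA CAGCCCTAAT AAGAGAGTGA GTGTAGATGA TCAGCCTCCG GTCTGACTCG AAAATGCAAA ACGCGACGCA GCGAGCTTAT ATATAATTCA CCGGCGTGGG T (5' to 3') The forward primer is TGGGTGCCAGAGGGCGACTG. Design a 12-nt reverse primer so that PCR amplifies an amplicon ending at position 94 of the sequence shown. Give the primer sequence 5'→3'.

The forward primer binds at positions 13–32; the product's 3' end on the top strand is position 94.
The reverse primer anneals to the top strand over positions 83–94, i.e. to GCCCTAATAAGA.
Its sequence written 5'→3' is the reverse complement: TCTTATTAGGGC.

5'-TCTTATTAGGGC-3'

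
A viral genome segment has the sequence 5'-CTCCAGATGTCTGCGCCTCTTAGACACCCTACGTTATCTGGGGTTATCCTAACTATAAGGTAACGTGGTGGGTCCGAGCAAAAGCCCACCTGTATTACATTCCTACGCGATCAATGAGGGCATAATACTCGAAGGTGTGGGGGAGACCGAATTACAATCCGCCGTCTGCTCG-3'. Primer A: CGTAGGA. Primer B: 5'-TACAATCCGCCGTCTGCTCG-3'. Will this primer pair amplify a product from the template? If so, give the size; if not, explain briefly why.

No product — the primers' 3' ends point away from each other.

Primer A (CGTAGGA) has reverse complement TCCTACG, which matches the top strand at positions 101–107; primer A anneals to the top strand there with its 3' end pointing upstream toward position 101.
Primer B (TACAATCCGCCGTCTGCTCG) matches the top strand directly at positions 153–172; it anneals to the bottom strand with its 3' end pointing downstream toward position 172.
The 3' ends diverge (primer A extends toward position 1, primer B toward position 172), so the primers never converge on a shared product.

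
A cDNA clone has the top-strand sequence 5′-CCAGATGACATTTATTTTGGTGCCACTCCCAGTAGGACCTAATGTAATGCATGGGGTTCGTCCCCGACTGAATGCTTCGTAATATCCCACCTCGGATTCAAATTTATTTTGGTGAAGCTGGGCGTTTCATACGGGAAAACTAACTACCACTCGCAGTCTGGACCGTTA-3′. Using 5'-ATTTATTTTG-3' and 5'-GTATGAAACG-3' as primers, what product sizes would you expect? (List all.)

The forward primer ATTTATTTTG matches the top strand at positions 10–19, 102–111.
The reverse primer's reverse complement is CGTTTCATAC, matching at positions 123–132.
Each forward site pairs with the reverse site to give a product ending at position 132: sizes 123, 31 bp.

123 bp, 31 bp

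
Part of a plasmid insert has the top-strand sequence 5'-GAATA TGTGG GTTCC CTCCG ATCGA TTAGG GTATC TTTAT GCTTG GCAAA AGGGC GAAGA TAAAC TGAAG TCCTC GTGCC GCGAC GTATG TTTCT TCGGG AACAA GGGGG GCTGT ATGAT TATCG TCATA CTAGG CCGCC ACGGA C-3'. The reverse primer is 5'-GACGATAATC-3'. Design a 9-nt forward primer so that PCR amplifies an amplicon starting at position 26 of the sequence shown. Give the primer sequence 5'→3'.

5'-TTAGGGTAT-3'

The reverse primer's reverse complement GATTATCGTC matches the template at positions 118–127; the product starts at position 26.
The forward primer is identical to the top strand over positions 26–34: TTAGGGTAT.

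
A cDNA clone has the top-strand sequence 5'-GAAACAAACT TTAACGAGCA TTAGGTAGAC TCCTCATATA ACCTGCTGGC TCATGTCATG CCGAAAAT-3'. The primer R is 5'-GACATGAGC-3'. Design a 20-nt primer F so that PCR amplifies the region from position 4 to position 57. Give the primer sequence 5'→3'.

The reverse primer's reverse complement GCTCATGTC matches the template at positions 49–57; the product starts at position 4.
The forward primer is identical to the top strand over positions 4–23: ACAAACTTTAACGAGCATTA.

5'-ACAAACTTTAACGAGCATTA-3'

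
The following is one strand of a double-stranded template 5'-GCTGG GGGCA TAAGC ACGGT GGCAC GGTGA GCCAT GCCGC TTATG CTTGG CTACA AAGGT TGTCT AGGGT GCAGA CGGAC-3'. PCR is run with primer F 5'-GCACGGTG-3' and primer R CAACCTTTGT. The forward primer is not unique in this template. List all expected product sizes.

49 bp, 41 bp

The forward primer GCACGGTG matches the top strand at positions 14–21, 22–29.
The reverse primer's reverse complement is ACAAAGGTTG, matching at positions 53–62.
Each forward site pairs with the reverse site to give a product ending at position 62: sizes 49, 41 bp.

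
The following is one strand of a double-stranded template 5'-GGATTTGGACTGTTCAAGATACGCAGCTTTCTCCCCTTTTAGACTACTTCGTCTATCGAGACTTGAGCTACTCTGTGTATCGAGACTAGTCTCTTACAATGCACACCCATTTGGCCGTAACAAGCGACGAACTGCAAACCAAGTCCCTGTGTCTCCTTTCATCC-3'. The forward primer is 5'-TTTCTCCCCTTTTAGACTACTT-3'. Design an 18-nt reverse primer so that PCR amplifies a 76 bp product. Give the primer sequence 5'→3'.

5'-TGCATTGTAAGAGACTAG-3'

The forward primer binds at positions 28–49, so a 76 bp product ends at position 28 + 76 − 1 = 103.
The reverse primer anneals to the top strand over positions 86–103, i.e. to CTAGTCTCTTACAATGCA.
Its sequence written 5'→3' is the reverse complement: TGCATTGTAAGAGACTAG.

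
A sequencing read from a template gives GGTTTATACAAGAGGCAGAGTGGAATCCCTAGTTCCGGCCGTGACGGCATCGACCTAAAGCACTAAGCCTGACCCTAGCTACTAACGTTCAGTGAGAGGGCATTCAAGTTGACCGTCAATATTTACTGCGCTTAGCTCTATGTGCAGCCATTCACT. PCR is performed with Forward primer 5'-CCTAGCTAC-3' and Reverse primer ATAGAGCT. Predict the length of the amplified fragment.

Forward primer CCTAGCTAC is found on the top strand at positions 74–82.
Reverse complement of the reverse primer: AGCTCTAT. This occurs on the top strand at positions 134–141.
The product runs from position 74 to position 141, so its length is 141 − 74 + 1 = 68 bp.

68 bp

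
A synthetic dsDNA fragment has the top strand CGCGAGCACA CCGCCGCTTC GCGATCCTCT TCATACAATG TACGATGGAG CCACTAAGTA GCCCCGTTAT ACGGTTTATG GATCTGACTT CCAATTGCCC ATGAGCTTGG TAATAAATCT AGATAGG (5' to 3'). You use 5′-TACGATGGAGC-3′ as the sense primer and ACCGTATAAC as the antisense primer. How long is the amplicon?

35 bp

Forward primer TACGATGGAGC is found on the top strand at positions 41–51.
The reverse primer's reverse complement is GTTATACGGT, which matches the template at positions 66–75.
The product runs from position 41 to position 75, so its length is 75 − 41 + 1 = 35 bp.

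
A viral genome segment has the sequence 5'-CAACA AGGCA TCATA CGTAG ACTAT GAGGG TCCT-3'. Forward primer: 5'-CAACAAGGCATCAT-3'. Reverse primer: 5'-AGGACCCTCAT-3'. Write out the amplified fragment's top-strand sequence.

5'-CAACAAGGCATCATACGTAGACTATGAGGGTCCT-3'

The forward primer matches the template at positions 1–14.
The reverse primer's reverse complement is ATGAGGGTCCT, which matches the template at positions 24–34.
The product is the template from position 1 through 34 (34 bp).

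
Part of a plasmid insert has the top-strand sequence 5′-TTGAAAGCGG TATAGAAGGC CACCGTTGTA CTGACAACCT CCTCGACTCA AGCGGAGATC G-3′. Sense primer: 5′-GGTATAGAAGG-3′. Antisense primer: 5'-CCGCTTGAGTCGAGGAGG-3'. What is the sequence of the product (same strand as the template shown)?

Forward primer GGTATAGAAGG is found on the top strand at positions 9–19.
Taking the reverse complement of CCGCTTGAGTCGAGGAGG gives CCTCCTCGACTCAAGCGG, found at positions 38–55 on the template; the primer anneals here to the top strand with its 3' end pointing upstream.
The product is the template from position 9 through 55 (47 bp).

5'-GGTATAGAAGGCCACCGTTGTACTGACAACCTCCTCGACTCAAGCGG-3'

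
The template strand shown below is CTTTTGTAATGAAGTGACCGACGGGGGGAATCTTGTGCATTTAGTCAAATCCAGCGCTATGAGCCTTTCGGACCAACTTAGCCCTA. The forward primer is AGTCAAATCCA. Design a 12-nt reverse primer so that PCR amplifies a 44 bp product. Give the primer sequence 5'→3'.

The forward primer binds at positions 43–53, so a 44 bp product ends at position 43 + 44 − 1 = 86.
The reverse primer anneals to the top strand over positions 75–86, i.e. to AACTTAGCCCTA.
Its sequence written 5'→3' is the reverse complement: TAGGGCTAAGTT.

5'-TAGGGCTAAGTT-3'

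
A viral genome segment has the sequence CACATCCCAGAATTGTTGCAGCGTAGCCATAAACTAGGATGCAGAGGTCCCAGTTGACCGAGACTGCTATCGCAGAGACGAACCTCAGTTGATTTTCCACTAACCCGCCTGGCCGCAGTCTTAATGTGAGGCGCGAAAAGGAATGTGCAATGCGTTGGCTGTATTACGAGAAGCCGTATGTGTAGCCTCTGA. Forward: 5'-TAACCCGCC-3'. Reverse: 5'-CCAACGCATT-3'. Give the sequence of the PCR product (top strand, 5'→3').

Forward primer TAACCCGCC is found on the top strand at positions 101–109.
The reverse primer's reverse complement is AATGCGTTGG, which matches the template at positions 149–158.
The product is the template from position 101 through 158 (58 bp).

5'-TAACCCGCCTGGCCGCAGTCTTAATGTGAGGCGCGAAAAGGAATGTGCAATGCGTTGG-3'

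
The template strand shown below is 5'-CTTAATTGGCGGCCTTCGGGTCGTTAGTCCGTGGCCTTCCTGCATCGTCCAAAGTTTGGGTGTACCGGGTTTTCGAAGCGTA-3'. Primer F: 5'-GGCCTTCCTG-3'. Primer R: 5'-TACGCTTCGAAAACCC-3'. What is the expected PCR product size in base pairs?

Forward primer GGCCTTCCTG is found on the top strand at positions 33–42.
The reverse primer's reverse complement is GGGTTTTCGAAGCGTA, which matches the template at positions 67–82.
Product length = (reverse-primer end) − (forward-primer start) + 1 = 82 − 33 + 1 = 50 bp.

50 bp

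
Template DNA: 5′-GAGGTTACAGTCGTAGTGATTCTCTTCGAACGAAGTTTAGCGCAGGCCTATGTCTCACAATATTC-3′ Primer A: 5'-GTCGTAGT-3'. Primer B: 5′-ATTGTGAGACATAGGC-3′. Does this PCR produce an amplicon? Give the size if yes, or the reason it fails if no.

Yes — a 52 bp product.

Primer A (GTCGTAGT) matches the top strand at positions 10–17; it acts as a forward primer.
Primer B's reverse complement is GCCTATGTCTCACAAT, matching the top strand at positions 46–61; it acts as a reverse primer.
The 3' ends face each other across positions 10–61, giving a 52 bp product.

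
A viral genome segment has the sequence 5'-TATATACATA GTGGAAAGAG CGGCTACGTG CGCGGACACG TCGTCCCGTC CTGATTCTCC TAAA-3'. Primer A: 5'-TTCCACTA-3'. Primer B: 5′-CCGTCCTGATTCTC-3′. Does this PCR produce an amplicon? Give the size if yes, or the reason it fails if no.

Primer A (TTCCACTA) has reverse complement TAGTGGAA, which matches the top strand at positions 9–16; primer A anneals to the top strand there with its 3' end pointing upstream toward position 9.
Primer B (CCGTCCTGATTCTC) matches the top strand directly at positions 46–59; it anneals to the bottom strand with its 3' end pointing downstream toward position 59.
The 3' ends diverge (primer A extends toward position 1, primer B toward position 64), so the primers never converge on a shared product.

No product — the primers' 3' ends point away from each other.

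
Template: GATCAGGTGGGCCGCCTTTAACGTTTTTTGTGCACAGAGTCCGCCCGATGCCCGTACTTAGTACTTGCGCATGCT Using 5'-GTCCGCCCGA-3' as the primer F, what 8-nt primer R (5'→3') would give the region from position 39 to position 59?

5'-AAGTACGG-3'

The product's 3' end on the top strand is position 59.
The reverse primer anneals to the top strand over positions 52–59, i.e. to CCGTACTT.
Its sequence written 5'→3' is the reverse complement: AAGTACGG.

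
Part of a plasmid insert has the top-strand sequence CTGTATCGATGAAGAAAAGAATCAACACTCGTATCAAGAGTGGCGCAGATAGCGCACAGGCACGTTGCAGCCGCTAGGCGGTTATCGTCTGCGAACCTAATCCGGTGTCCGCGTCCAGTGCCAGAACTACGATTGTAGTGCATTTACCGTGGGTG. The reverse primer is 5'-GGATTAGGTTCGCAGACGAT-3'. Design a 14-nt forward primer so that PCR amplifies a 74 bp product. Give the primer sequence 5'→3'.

5'-CGTATCAAGAGTGG-3'

The reverse primer's reverse complement ATCGTCTGCGAACCTAATCC matches the template at positions 84–103, so the product ends at position 103.
A 74 bp product then starts at position 103 − 74 + 1 = 30.
The forward primer is identical to the top strand there: CGTATCAAGAGTGG.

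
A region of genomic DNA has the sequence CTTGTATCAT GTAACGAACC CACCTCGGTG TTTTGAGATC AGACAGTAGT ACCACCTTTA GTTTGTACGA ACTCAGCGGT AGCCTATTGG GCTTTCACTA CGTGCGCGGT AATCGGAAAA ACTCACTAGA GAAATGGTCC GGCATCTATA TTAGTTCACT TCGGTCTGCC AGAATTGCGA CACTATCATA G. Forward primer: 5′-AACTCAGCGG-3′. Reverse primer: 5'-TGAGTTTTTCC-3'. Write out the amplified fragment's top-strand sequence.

5'-AACTCAGCGGTAGCCTATTGGGCTTTCACTACGTGCGCGGTAATCGGAAAAACTCA-3'

The forward primer matches the template at positions 70–79.
Reverse complement of the reverse primer: GGAAAAACTCA. This occurs on the top strand at positions 115–125.
The product is the template from position 70 through 125 (56 bp).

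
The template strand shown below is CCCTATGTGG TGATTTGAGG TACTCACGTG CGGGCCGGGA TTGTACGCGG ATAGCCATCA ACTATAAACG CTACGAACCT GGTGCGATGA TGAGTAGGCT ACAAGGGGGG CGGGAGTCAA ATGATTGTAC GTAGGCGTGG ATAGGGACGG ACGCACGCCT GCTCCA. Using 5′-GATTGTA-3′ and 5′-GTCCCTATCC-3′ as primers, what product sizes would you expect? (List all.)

110 bp, 26 bp

The forward primer GATTGTA matches the top strand at positions 39–45, 123–129.
The reverse primer's reverse complement is GGATAGGGAC, matching at positions 139–148.
Each forward site pairs with the reverse site to give a product ending at position 148: sizes 110, 26 bp.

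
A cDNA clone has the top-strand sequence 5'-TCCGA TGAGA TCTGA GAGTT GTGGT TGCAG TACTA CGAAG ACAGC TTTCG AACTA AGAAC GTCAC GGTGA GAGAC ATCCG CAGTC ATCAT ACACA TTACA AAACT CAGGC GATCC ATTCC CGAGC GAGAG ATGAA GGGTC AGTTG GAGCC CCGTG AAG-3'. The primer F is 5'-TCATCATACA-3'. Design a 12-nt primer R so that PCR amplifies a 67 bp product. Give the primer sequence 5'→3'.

The forward primer binds at positions 84–93, so a 67 bp product ends at position 84 + 67 − 1 = 150.
The reverse primer anneals to the top strand over positions 139–150, i.e. to TCAGTTGGAGCC.
Its sequence written 5'→3' is the reverse complement: GGCTCCAACTGA.

5'-GGCTCCAACTGA-3'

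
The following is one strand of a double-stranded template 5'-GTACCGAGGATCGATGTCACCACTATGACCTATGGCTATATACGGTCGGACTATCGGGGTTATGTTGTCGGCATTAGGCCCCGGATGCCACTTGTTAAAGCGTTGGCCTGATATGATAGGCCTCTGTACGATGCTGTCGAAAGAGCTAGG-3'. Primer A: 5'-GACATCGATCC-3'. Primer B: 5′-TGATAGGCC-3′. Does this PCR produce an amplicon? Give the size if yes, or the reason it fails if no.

Primer A (GACATCGATCC) has reverse complement GGATCGATGTC, which matches the top strand at positions 8–18; primer A anneals to the top strand there with its 3' end pointing upstream toward position 8.
Primer B (TGATAGGCC) matches the top strand directly at positions 114–122; it anneals to the bottom strand with its 3' end pointing downstream toward position 122.
The 3' ends diverge (primer A extends toward position 1, primer B toward position 150), so the primers never converge on a shared product.

No product — the primers' 3' ends point away from each other.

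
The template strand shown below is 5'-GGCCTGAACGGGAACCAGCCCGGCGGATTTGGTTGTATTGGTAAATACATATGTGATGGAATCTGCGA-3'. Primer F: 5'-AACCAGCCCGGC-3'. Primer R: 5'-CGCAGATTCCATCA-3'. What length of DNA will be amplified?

Forward primer AACCAGCCCGGC is found on the top strand at positions 13–24.
The reverse primer's reverse complement is TGATGGAATCTGCG, which matches the template at positions 54–67.
Product length = (reverse-primer end) − (forward-primer start) + 1 = 67 − 13 + 1 = 55 bp.

55 bp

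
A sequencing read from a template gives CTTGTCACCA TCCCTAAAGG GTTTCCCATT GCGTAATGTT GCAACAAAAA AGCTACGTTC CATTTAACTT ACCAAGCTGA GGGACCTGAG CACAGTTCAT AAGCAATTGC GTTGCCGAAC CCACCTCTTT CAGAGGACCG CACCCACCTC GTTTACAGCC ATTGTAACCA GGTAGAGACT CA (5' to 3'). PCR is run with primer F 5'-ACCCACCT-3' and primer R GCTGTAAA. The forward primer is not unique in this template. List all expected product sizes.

41 bp, 18 bp

The forward primer ACCCACCT matches the top strand at positions 119–126, 142–149.
The reverse primer's reverse complement is TTTACAGC, matching at positions 152–159.
Each forward site pairs with the reverse site to give a product ending at position 159: sizes 41, 18 bp.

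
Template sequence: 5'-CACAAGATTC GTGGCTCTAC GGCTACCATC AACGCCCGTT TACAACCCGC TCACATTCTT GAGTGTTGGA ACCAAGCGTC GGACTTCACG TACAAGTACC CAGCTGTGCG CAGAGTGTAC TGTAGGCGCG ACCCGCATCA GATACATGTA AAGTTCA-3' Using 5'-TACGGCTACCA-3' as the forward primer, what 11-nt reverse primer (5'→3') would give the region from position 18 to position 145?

The product's 3' end on the top strand is position 145.
The reverse primer anneals to the top strand over positions 135–145, i.e. to GCATCAGATAC.
Its sequence written 5'→3' is the reverse complement: GTATCTGATGC.

5'-GTATCTGATGC-3'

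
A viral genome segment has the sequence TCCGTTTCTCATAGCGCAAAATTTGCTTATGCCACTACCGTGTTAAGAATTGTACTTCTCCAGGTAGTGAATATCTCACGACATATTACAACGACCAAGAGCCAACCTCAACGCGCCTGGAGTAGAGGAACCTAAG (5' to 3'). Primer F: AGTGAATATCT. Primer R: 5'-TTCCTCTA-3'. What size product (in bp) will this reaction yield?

65 bp

Forward primer AGTGAATATCT is found on the top strand at positions 66–76.
Reverse complement of the reverse primer: TAGAGGAA. This occurs on the top strand at positions 123–130.
The product runs from position 66 to position 130, so its length is 130 − 66 + 1 = 65 bp.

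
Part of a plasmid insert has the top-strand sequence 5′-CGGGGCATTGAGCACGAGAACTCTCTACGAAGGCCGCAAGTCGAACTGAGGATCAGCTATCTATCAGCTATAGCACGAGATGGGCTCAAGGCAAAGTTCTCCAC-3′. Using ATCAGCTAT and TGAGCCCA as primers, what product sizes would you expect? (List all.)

37 bp, 26 bp

The forward primer ATCAGCTAT matches the top strand at positions 52–60, 63–71.
The reverse primer's reverse complement is TGGGCTCA, matching at positions 81–88.
Each forward site pairs with the reverse site to give a product ending at position 88: sizes 37, 26 bp.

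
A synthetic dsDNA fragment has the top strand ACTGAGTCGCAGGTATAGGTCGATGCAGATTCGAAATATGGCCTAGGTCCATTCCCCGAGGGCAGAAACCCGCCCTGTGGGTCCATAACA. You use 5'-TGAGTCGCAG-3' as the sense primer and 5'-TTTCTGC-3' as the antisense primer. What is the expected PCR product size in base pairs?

Scanning the template, TGAGTCGCAG occurs at positions 3–12; this primer anneals to the bottom strand there with its 3' end pointing downstream.
The reverse primer's reverse complement is GCAGAAA, which matches the template at positions 62–68.
Product length = (reverse-primer end) − (forward-primer start) + 1 = 68 − 3 + 1 = 66 bp.

66 bp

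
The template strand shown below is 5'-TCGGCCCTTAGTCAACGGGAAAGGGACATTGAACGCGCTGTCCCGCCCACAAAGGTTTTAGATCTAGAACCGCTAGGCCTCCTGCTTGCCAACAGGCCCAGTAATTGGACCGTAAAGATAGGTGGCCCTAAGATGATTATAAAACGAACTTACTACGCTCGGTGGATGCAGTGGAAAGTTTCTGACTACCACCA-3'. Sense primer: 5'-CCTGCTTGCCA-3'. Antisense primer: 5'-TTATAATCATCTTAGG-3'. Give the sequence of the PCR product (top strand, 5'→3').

Scanning the template, CCTGCTTGCCA occurs at positions 81–91; this primer anneals to the bottom strand there with its 3' end pointing downstream.
Taking the reverse complement of TTATAATCATCTTAGG gives CCTAAGATGATTATAA, found at positions 127–142 on the template; the primer anneals here to the top strand with its 3' end pointing upstream.
The product is the template from position 81 through 142 (62 bp).

5'-CCTGCTTGCCAACAGGCCCAGTAATTGGACCGTAAAGATAGGTGGCCCTAAGATGATTATAA-3'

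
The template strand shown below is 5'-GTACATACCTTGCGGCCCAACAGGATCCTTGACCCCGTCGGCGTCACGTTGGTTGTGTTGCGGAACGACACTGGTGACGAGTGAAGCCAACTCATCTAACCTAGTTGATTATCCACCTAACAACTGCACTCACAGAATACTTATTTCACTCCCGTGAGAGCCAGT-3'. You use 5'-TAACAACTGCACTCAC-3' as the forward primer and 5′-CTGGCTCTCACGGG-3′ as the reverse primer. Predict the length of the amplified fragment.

47 bp

Forward primer TAACAACTGCACTCAC is found on the top strand at positions 118–133.
Taking the reverse complement of CTGGCTCTCACGGG gives CCCGTGAGAGCCAG, found at positions 151–164 on the template; the primer anneals here to the top strand with its 3' end pointing upstream.
Amplicon spans positions 118–164: 47 bp.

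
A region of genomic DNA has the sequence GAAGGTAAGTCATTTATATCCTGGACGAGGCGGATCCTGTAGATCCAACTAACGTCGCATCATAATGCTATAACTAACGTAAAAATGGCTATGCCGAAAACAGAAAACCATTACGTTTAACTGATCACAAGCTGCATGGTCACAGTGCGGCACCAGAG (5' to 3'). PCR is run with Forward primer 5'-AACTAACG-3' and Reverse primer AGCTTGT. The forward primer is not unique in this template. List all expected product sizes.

The forward primer AACTAACG matches the top strand at positions 47–54, 72–79.
The reverse primer's reverse complement is ACAAGCT, matching at positions 127–133.
Each forward site pairs with the reverse site to give a product ending at position 133: sizes 87, 62 bp.

87 bp, 62 bp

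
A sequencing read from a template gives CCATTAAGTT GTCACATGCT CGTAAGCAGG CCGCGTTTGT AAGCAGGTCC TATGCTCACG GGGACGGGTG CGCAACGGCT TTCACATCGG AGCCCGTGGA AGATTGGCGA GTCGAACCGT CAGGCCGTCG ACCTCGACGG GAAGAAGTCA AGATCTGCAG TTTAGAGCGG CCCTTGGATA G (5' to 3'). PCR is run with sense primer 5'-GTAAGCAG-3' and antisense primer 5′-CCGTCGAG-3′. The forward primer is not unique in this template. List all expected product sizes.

The forward primer GTAAGCAG matches the top strand at positions 22–29, 39–46.
The reverse primer's reverse complement is CTCGACGG, matching at positions 133–140.
Each forward site pairs with the reverse site to give a product ending at position 140: sizes 119, 102 bp.

119 bp, 102 bp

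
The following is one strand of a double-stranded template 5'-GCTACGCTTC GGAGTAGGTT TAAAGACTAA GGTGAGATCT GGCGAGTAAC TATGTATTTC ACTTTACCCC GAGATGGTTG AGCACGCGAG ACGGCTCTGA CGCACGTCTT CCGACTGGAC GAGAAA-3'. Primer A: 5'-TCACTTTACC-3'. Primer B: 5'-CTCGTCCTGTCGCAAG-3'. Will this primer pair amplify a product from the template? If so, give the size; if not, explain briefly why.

No product — primer B has no binding site in the template.

Primer B (CTCGTCCTGTCGCAAG) does not match the top strand, and its reverse complement CTTGCGACAGGACGAG does not match either.
With no annealing site for primer B, no amplification occurs.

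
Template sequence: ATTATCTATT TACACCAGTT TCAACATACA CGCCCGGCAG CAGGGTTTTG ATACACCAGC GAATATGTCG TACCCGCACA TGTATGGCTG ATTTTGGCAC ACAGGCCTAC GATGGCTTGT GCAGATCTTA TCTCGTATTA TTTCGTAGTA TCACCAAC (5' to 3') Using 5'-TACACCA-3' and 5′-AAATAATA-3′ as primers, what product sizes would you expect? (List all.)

The forward primer TACACCA matches the top strand at positions 11–17, 52–58.
The reverse primer's reverse complement is TATTATTT, matching at positions 136–143.
Each forward site pairs with the reverse site to give a product ending at position 143: sizes 133, 92 bp.

133 bp, 92 bp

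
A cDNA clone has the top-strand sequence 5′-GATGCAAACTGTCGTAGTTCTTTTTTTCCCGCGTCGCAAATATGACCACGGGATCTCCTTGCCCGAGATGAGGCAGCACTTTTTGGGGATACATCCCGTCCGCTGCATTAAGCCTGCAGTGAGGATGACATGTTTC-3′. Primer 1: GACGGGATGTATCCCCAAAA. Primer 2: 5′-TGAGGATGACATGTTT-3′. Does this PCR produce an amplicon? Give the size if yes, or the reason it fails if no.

No product — the primers' 3' ends point away from each other.

Primer 1 (GACGGGATGTATCCCCAAAA) has reverse complement TTTTGGGGATACATCCCGTC, which matches the top strand at positions 81–100; primer 1 anneals to the top strand there with its 3' end pointing upstream toward position 81.
Primer 2 (TGAGGATGACATGTTT) matches the top strand directly at positions 120–135; it anneals to the bottom strand with its 3' end pointing downstream toward position 135.
The 3' ends diverge (primer 1 extends toward position 1, primer 2 toward position 136), so the primers never converge on a shared product.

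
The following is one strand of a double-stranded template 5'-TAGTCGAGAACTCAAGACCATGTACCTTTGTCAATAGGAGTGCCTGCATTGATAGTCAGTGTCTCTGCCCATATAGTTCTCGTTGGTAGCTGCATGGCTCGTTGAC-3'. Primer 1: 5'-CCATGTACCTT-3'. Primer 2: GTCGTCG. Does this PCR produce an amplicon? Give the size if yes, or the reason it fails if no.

Primer 2 (GTCGTCG) does not match the top strand, and its reverse complement CGACGAC does not match either.
With no annealing site for primer 2, no amplification occurs.

No product — primer 2 has no binding site in the template.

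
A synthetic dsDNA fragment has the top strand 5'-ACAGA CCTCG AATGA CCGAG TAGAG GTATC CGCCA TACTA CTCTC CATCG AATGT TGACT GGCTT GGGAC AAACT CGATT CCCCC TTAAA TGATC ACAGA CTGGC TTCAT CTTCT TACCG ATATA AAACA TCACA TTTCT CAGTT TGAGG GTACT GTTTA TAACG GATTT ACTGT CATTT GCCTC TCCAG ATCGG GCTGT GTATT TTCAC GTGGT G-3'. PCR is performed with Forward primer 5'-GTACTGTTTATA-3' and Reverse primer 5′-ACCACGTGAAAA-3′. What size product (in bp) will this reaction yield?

Forward primer GTACTGTTTATA is found on the top strand at positions 151–162.
The reverse primer's reverse complement is TTTTCACGTGGT, which matches the template at positions 204–215.
The product runs from position 151 to position 215, so its length is 215 − 151 + 1 = 65 bp.

65 bp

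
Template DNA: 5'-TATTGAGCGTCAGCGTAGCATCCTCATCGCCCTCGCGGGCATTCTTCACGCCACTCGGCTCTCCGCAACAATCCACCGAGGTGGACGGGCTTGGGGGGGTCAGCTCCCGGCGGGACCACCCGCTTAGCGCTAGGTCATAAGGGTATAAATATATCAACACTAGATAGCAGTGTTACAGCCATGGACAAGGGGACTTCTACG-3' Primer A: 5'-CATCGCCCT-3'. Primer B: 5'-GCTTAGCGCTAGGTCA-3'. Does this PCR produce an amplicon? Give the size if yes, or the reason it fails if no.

Primer A (CATCGCCCT) matches the top strand at positions 25–33 (3' end points downstream).
Primer B (GCTTAGCGCTAGGTCA) also matches the top strand directly, at positions 122–137 — its reverse complement TGACCTAGCGCTAAGC is not present.
Both primers anneal to the bottom strand with 3' ends pointing the same way, so neither can prime synthesis back toward the other.

No product — both primers anneal to the same strand and extend in the same direction.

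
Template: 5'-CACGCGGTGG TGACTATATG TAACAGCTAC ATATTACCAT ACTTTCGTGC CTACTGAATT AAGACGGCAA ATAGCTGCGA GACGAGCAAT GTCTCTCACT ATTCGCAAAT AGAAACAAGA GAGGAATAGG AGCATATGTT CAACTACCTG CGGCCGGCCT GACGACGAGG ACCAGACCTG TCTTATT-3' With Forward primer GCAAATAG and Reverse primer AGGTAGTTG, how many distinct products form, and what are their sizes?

Two products: 83 bp, 45 bp

The forward primer GCAAATAG matches the top strand at positions 67–74, 105–112.
The reverse primer's reverse complement is CAACTACCT, matching at positions 141–149.
Each forward site pairs with the reverse site to give a product ending at position 149: sizes 83, 45 bp.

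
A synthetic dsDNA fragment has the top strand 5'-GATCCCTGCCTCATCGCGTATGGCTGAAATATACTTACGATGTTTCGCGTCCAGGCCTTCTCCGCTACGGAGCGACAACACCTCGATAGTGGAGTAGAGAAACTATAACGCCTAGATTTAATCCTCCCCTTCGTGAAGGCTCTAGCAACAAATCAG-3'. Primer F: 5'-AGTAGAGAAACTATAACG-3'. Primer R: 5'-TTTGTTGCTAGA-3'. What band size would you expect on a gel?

Forward primer AGTAGAGAAACTATAACG is found on the top strand at positions 93–110.
The reverse primer's reverse complement is TCTAGCAACAAA, which matches the template at positions 141–152.
The product runs from position 93 to position 152, so its length is 152 − 93 + 1 = 60 bp.

60 bp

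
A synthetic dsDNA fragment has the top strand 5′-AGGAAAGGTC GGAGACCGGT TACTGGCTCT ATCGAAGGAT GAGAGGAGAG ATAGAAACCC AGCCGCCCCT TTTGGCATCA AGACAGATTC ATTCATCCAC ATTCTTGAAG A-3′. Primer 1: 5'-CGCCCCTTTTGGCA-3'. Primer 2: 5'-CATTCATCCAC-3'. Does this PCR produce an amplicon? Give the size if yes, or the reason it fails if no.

No product — both primers anneal to the same strand and extend in the same direction.

Primer 1 (CGCCCCTTTTGGCA) matches the top strand at positions 64–77 (3' end points downstream).
Primer 2 (CATTCATCCAC) also matches the top strand directly, at positions 90–100 — its reverse complement GTGGATGAATG is not present.
Both primers anneal to the bottom strand with 3' ends pointing the same way, so neither can prime synthesis back toward the other.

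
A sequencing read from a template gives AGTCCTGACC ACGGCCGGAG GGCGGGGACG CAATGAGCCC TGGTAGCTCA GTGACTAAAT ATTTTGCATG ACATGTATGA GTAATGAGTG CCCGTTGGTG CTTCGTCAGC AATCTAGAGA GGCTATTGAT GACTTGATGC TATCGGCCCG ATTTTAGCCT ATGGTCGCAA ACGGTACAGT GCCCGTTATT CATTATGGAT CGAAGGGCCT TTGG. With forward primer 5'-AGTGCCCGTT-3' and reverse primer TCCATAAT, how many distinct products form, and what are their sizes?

The forward primer AGTGCCCGTT matches the top strand at positions 87–96, 178–187.
The reverse primer's reverse complement is ATTATGGA, matching at positions 192–199.
Each forward site pairs with the reverse site to give a product ending at position 199: sizes 113, 22 bp.

Two products: 113 bp, 22 bp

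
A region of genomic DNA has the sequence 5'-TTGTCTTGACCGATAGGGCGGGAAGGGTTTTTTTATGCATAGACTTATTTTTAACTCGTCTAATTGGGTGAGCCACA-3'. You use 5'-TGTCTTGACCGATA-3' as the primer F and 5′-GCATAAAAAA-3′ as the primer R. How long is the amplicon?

The forward primer matches the template at positions 2–15.
The reverse primer's reverse complement is TTTTTTATGC, which matches the template at positions 29–38.
The product runs from position 2 to position 38, so its length is 38 − 2 + 1 = 37 bp.

37 bp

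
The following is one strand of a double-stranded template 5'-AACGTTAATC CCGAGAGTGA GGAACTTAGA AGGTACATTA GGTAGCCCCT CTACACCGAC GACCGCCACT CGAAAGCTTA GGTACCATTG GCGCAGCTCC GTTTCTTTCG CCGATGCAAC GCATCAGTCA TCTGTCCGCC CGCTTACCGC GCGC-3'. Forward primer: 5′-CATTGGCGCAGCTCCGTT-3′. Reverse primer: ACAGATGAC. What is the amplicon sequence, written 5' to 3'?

Forward primer CATTGGCGCAGCTCCGTT is found on the top strand at positions 86–103.
Reverse complement of the reverse primer: GTCATCTGT. This occurs on the top strand at positions 127–135.
The product is the template from position 86 through 135 (50 bp).

5'-CATTGGCGCAGCTCCGTTTCTTTCGCCGATGCAACGCATCAGTCATCTGT-3'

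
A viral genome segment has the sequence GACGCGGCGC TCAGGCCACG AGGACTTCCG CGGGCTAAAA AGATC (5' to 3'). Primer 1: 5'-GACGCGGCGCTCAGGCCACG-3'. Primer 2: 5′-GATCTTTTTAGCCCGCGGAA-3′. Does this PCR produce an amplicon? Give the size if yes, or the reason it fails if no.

Yes — a 45 bp product.

Primer 1 (GACGCGGCGCTCAGGCCACG) matches the top strand at positions 1–20; it acts as a forward primer.
Primer 2's reverse complement is TTCCGCGGGCTAAAAAGATC, matching the top strand at positions 26–45; it acts as a reverse primer.
The 3' ends face each other across positions 1–45, giving a 45 bp product.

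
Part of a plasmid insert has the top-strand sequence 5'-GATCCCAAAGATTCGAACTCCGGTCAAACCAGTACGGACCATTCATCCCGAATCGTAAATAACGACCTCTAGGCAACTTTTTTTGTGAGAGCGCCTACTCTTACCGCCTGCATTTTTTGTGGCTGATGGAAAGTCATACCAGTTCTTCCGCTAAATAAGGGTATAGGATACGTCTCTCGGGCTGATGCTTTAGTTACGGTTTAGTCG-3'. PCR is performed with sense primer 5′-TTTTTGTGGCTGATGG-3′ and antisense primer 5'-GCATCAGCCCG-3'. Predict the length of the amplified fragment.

Forward primer TTTTTGTGGCTGATGG is found on the top strand at positions 114–129.
Taking the reverse complement of GCATCAGCCCG gives CGGGCTGATGC, found at positions 178–188 on the template; the primer anneals here to the top strand with its 3' end pointing upstream.
The product runs from position 114 to position 188, so its length is 188 − 114 + 1 = 75 bp.

75 bp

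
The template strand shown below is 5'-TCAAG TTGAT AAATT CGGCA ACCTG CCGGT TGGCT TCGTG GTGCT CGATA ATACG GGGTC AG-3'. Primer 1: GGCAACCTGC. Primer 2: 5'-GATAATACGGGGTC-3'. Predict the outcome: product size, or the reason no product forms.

No product — both primers anneal to the same strand and extend in the same direction.

Primer 1 (GGCAACCTGC) matches the top strand at positions 17–26 (3' end points downstream).
Primer 2 (GATAATACGGGGTC) also matches the top strand directly, at positions 47–60 — its reverse complement GACCCCGTATTATC is not present.
Both primers anneal to the bottom strand with 3' ends pointing the same way, so neither can prime synthesis back toward the other.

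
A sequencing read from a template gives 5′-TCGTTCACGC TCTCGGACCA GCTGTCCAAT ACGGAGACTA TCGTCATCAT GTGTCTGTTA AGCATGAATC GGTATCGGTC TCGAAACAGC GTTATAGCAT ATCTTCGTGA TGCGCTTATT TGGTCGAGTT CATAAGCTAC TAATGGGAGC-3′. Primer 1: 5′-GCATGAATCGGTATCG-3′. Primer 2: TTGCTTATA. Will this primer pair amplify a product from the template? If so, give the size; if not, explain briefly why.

Primer 2 (TTGCTTATA) does not match the top strand, and its reverse complement TATAAGCAA does not match either.
With no annealing site for primer 2, no amplification occurs.

No product — primer 2 has no binding site in the template.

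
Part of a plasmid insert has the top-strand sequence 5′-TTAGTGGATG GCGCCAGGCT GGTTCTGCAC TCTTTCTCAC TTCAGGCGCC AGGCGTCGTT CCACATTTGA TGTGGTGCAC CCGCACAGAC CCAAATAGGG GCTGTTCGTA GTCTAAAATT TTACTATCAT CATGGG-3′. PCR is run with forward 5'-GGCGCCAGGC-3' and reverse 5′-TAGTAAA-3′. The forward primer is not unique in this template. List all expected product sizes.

117 bp, 82 bp

The forward primer GGCGCCAGGC matches the top strand at positions 10–19, 45–54.
The reverse primer's reverse complement is TTTACTA, matching at positions 120–126.
Each forward site pairs with the reverse site to give a product ending at position 126: sizes 117, 82 bp.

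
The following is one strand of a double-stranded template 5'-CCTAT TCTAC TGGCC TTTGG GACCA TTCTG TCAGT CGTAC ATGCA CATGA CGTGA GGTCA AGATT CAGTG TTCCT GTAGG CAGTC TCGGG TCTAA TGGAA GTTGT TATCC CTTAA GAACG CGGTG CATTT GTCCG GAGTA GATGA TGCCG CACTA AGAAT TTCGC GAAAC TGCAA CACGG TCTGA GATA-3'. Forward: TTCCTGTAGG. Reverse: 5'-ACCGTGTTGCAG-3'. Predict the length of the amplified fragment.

111 bp

Scanning the template, TTCCTGTAGG occurs at positions 71–80; this primer anneals to the bottom strand there with its 3' end pointing downstream.
The reverse primer's reverse complement is CTGCAACACGGT, which matches the template at positions 170–181.
Product length = (reverse-primer end) − (forward-primer start) + 1 = 181 − 71 + 1 = 111 bp.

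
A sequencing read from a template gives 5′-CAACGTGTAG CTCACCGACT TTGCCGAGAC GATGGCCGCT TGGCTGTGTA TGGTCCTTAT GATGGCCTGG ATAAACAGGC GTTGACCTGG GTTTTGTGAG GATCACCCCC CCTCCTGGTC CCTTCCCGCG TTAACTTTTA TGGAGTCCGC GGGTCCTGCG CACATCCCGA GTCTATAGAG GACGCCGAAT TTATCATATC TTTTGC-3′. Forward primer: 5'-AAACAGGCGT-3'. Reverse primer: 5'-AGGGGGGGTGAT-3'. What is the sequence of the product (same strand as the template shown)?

5'-AAACAGGCGTTGACCTGGGTTTTGTGAGGATCACCCCCCCT-3'

The forward primer matches the template at positions 73–82.
The reverse primer's reverse complement is ATCACCCCCCCT, which matches the template at positions 102–113.
The product is the template from position 73 through 113 (41 bp).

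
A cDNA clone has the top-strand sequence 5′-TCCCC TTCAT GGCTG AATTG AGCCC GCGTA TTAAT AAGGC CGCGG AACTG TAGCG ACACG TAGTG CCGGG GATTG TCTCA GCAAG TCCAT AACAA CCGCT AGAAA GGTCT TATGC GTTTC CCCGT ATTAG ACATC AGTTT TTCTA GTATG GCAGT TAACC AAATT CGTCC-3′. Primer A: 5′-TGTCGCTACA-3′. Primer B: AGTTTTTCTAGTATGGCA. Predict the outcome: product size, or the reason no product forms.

Primer A (TGTCGCTACA) has reverse complement TGTAGCGACA, which matches the top strand at positions 49–58; primer A anneals to the top strand there with its 3' end pointing upstream toward position 49.
Primer B (AGTTTTTCTAGTATGGCA) matches the top strand directly at positions 136–153; it anneals to the bottom strand with its 3' end pointing downstream toward position 153.
The 3' ends diverge (primer A extends toward position 1, primer B toward position 170), so the primers never converge on a shared product.

No product — the primers' 3' ends point away from each other.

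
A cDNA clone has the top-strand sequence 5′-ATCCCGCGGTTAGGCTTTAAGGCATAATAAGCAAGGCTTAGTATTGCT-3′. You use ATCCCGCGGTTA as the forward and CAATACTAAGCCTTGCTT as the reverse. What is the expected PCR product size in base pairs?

Scanning the template, ATCCCGCGGTTA occurs at positions 1–12; this primer anneals to the bottom strand there with its 3' end pointing downstream.
Taking the reverse complement of CAATACTAAGCCTTGCTT gives AAGCAAGGCTTAGTATTG, found at positions 29–46 on the template; the primer anneals here to the top strand with its 3' end pointing upstream.
Amplicon spans positions 1–46: 46 bp.

46 bp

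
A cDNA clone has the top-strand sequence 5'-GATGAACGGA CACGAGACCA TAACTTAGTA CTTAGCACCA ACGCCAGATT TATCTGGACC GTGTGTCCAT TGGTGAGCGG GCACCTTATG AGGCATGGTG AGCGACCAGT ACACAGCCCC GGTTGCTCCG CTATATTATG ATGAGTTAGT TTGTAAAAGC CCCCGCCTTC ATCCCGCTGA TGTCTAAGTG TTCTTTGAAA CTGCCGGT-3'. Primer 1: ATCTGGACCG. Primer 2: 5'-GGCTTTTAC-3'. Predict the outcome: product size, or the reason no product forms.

Primer 1 (ATCTGGACCG) matches the top strand at positions 52–61; it acts as a forward primer.
Primer 2's reverse complement is GTAAAAGCC, matching the top strand at positions 153–161; it acts as a reverse primer.
The 3' ends face each other across positions 52–161, giving a 110 bp product.

Yes — a 110 bp product.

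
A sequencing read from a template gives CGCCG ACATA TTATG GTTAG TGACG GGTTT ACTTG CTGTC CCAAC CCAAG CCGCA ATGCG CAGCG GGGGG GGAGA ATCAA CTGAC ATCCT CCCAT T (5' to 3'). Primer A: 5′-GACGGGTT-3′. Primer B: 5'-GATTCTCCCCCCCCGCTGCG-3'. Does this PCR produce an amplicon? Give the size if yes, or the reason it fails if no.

Primer A (GACGGGTT) matches the top strand at positions 22–29; it acts as a forward primer.
Primer B's reverse complement is CGCAGCGGGGGGGGAGAATC, matching the top strand at positions 59–78; it acts as a reverse primer.
The 3' ends face each other across positions 22–78, giving a 57 bp product.

Yes — a 57 bp product.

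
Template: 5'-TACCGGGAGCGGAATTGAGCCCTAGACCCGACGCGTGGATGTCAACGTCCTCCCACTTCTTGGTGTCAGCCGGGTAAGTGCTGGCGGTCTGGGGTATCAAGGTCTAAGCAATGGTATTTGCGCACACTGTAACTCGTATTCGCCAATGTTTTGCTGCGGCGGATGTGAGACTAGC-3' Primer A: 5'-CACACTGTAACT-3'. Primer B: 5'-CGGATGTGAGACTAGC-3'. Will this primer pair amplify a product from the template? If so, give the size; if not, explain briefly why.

Primer A (CACACTGTAACT) matches the top strand at positions 123–134 (3' end points downstream).
Primer B (CGGATGTGAGACTAGC) also matches the top strand directly, at positions 160–175 — its reverse complement GCTAGTCTCACATCCG is not present.
Both primers anneal to the bottom strand with 3' ends pointing the same way, so neither can prime synthesis back toward the other.

No product — both primers anneal to the same strand and extend in the same direction.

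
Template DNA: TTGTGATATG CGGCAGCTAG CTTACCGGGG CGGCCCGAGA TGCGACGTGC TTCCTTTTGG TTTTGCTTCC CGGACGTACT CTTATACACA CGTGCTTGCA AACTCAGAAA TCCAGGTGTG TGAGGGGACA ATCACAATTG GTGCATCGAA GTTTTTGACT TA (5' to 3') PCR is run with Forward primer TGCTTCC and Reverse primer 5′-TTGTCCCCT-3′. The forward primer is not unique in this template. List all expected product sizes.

84 bp, 68 bp

The forward primer TGCTTCC matches the top strand at positions 48–54, 64–70.
The reverse primer's reverse complement is AGGGGACAA, matching at positions 123–131.
Each forward site pairs with the reverse site to give a product ending at position 131: sizes 84, 68 bp.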